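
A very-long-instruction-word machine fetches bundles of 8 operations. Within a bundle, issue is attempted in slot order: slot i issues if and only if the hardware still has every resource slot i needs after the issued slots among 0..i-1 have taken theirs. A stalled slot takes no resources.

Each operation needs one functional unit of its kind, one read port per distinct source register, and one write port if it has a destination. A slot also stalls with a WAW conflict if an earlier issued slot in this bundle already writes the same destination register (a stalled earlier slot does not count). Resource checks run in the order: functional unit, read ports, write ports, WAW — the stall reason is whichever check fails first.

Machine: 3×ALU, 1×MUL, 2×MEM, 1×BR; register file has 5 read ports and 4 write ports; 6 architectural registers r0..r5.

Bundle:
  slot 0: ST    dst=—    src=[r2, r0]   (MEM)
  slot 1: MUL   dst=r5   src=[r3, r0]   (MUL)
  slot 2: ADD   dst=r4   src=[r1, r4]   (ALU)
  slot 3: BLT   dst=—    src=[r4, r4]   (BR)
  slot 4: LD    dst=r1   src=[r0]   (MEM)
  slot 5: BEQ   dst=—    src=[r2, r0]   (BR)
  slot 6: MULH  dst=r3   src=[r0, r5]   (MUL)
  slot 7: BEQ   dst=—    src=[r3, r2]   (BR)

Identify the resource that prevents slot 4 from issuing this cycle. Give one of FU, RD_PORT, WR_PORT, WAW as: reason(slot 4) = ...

slot 0 (MEM): ISSUE — free A3,Mu1,Ld1,B1 rp3 wp4
slot 1 (MUL): ISSUE — free A3,Mu0,Ld1,B1 rp1 wp3
slot 2 (ALU): stall RD_PORT — free A3,Mu0,Ld1,B1 rp1 wp3
slot 3 (BR): ISSUE — free A3,Mu0,Ld1,B0 rp0 wp3
slot 4 (MEM): stall RD_PORT — free A3,Mu0,Ld1,B0 rp0 wp3
slot 5 (BR): stall FU — free A3,Mu0,Ld1,B0 rp0 wp3
slot 6 (MUL): stall FU — free A3,Mu0,Ld1,B0 rp0 wp3
slot 7 (BR): stall FU — free A3,Mu0,Ld1,B0 rp0 wp3

reason(slot 4) = RD_PORT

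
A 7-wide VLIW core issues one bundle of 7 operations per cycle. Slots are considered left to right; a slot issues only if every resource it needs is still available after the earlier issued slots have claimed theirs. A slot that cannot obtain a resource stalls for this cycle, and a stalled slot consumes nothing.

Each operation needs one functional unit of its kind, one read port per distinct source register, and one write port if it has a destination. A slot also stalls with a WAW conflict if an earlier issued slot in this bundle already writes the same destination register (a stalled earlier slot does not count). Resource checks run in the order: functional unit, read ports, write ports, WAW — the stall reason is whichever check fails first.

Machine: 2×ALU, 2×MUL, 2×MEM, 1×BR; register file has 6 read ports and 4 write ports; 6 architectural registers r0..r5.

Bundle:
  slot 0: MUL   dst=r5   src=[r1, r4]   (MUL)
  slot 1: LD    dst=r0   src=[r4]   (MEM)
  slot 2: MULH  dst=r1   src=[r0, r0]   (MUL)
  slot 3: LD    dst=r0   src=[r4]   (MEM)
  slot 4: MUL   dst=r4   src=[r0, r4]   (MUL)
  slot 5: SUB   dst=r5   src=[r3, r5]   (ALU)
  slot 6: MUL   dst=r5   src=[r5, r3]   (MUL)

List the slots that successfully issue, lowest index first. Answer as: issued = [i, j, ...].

issued = [0, 1, 2]

[0] MUL needs rd=2 wr=1: ok; after: ALU=2 MUL=1 MEM=2 BR=1, R=4, W=3
[1] MEM needs rd=1 wr=1: ok; after: ALU=2 MUL=1 MEM=1 BR=1, R=3, W=2
[2] MUL needs rd=1 wr=1: ok; after: ALU=2 MUL=0 MEM=1 BR=1, R=2, W=1
[3] MEM needs rd=1 wr=1: WAW; after: ALU=2 MUL=0 MEM=1 BR=1, R=2, W=1
[4] MUL needs rd=2 wr=1: FU; after: ALU=2 MUL=0 MEM=1 BR=1, R=2, W=1
[5] ALU needs rd=2 wr=1: WAW; after: ALU=2 MUL=0 MEM=1 BR=1, R=2, W=1
[6] MUL needs rd=2 wr=1: FU; after: ALU=2 MUL=0 MEM=1 BR=1, R=2, W=1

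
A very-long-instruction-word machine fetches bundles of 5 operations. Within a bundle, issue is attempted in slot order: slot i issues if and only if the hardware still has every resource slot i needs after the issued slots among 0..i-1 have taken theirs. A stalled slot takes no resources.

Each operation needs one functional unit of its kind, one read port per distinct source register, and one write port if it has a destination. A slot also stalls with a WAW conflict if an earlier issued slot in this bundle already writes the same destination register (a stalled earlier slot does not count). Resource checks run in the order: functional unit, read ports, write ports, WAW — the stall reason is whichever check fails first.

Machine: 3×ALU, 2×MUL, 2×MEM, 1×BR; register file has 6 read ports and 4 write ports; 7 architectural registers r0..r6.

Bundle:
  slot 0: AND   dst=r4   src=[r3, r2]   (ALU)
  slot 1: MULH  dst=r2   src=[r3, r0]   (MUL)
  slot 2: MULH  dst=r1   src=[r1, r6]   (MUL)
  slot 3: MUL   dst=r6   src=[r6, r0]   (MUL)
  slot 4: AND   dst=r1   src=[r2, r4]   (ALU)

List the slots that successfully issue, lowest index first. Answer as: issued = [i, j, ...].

issued = [0, 1, 2]

[0] ALU needs rd=2 wr=1: ok; after: ALU=2 MUL=2 MEM=2 BR=1, R=4, W=3
[1] MUL needs rd=2 wr=1: ok; after: ALU=2 MUL=1 MEM=2 BR=1, R=2, W=2
[2] MUL needs rd=2 wr=1: ok; after: ALU=2 MUL=0 MEM=2 BR=1, R=0, W=1
[3] MUL needs rd=2 wr=1: FU; after: ALU=2 MUL=0 MEM=2 BR=1, R=0, W=1
[4] ALU needs rd=2 wr=1: RD_PORT; after: ALU=2 MUL=0 MEM=2 BR=1, R=0, W=1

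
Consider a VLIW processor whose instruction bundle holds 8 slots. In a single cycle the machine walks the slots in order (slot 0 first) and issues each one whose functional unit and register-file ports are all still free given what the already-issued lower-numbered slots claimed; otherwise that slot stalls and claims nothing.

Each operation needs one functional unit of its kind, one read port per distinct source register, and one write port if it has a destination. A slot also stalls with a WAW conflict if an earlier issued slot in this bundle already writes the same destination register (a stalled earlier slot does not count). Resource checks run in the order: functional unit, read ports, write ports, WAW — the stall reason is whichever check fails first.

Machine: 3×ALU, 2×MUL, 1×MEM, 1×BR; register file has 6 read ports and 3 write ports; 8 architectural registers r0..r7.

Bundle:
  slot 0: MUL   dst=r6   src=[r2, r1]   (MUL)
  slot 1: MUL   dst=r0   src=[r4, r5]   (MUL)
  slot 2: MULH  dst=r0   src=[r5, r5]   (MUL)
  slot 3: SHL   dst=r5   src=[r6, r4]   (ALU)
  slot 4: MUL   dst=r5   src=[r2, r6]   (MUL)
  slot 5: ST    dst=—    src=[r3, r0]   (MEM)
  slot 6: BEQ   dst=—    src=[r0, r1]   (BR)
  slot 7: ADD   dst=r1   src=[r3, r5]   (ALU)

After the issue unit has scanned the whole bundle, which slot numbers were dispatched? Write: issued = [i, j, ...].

  0. MUL→r6 ⇒ go  {3A/1Mu/1Ld/1B | 4r 2w}
  1. MUL→r0 ⇒ go  {3A/0Mu/1Ld/1B | 2r 1w}
  2. MUL→r0 ⇒ no(FU)  {3A/0Mu/1Ld/1B | 2r 1w}
  3. ALU→r5 ⇒ go  {2A/0Mu/1Ld/1B | 0r 0w}
  4. MUL→r5 ⇒ no(FU)  {2A/0Mu/1Ld/1B | 0r 0w}
  5. MEM ⇒ no(RD_PORT)  {2A/0Mu/1Ld/1B | 0r 0w}
  6. BR ⇒ no(RD_PORT)  {2A/0Mu/1Ld/1B | 0r 0w}
  7. ALU→r1 ⇒ no(RD_PORT)  {2A/0Mu/1Ld/1B | 0r 0w}

issued = [0, 1, 3]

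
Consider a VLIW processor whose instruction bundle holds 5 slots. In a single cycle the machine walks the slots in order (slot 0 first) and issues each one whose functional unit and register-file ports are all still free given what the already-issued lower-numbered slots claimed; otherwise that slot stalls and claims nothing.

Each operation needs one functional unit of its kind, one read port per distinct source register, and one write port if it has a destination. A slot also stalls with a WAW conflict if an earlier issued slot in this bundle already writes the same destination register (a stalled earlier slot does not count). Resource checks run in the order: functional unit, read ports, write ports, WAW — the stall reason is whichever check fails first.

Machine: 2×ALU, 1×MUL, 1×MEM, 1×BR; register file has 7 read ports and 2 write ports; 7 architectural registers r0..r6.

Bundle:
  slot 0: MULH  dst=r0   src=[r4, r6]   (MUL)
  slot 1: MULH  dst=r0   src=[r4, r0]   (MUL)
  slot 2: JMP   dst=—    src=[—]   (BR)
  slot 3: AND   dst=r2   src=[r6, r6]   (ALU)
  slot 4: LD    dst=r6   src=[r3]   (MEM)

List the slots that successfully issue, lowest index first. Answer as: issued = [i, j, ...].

issued = [0, 2, 3]

#0 MUL src=r4,r6 dispatched  <A:2 Mu:0 Ld:1 B:1 rd:5 wr:1>
#1 MUL src=r4,r0 held:FU  <A:2 Mu:0 Ld:1 B:1 rd:5 wr:1>
#2 BR src=- dispatched  <A:2 Mu:0 Ld:1 B:0 rd:5 wr:1>
#3 ALU src=r6,r6 dispatched  <A:1 Mu:0 Ld:1 B:0 rd:4 wr:0>
#4 MEM src=r3 held:WR_PORT  <A:1 Mu:0 Ld:1 B:0 rd:4 wr:0>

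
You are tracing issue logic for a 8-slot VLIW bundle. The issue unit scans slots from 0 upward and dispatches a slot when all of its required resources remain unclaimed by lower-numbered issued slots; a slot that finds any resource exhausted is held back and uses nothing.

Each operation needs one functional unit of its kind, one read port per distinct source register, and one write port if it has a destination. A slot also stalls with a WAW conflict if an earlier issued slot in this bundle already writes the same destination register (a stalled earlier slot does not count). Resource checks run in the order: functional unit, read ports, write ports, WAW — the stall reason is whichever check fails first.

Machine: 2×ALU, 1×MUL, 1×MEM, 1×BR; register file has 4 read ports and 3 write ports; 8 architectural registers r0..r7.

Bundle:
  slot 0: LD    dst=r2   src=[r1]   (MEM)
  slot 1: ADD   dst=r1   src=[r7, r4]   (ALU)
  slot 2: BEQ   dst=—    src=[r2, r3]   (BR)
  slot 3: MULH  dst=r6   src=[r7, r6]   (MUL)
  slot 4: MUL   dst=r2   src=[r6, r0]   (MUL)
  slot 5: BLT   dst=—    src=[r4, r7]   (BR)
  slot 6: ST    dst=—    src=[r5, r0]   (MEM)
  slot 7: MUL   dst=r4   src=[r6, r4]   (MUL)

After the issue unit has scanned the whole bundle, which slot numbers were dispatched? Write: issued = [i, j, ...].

issued = [0, 1]

(0) want 1×MEM +1rd +1wr — yes → AL2|MU1|ME0|BR1|rd3|wr2
(1) want 1×ALU +2rd +1wr — yes → AL1|MU1|ME0|BR1|rd1|wr1
(2) want 1×BR +2rd +0wr — RD_PORT → AL1|MU1|ME0|BR1|rd1|wr1
(3) want 1×MUL +2rd +1wr — RD_PORT → AL1|MU1|ME0|BR1|rd1|wr1
(4) want 1×MUL +2rd +1wr — RD_PORT → AL1|MU1|ME0|BR1|rd1|wr1
(5) want 1×BR +2rd +0wr — RD_PORT → AL1|MU1|ME0|BR1|rd1|wr1
(6) want 1×MEM +2rd +0wr — FU → AL1|MU1|ME0|BR1|rd1|wr1
(7) want 1×MUL +2rd +1wr — RD_PORT → AL1|MU1|ME0|BR1|rd1|wr1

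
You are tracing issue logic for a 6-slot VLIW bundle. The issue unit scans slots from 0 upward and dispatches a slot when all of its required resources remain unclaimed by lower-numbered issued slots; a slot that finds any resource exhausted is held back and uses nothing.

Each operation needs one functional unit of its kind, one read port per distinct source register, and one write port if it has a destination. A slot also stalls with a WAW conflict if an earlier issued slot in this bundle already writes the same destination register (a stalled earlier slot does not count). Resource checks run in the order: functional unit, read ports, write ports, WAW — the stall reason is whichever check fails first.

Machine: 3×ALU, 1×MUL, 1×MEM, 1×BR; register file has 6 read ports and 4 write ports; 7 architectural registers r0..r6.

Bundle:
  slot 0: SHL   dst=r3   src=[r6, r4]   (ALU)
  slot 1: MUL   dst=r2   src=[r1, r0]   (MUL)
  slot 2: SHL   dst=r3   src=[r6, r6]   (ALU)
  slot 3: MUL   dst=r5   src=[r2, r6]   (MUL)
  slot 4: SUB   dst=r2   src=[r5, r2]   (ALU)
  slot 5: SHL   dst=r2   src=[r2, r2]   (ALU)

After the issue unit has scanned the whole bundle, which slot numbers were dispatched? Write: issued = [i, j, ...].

[0] ALU needs rd=2 wr=1: ok; after: ALU=2 MUL=1 MEM=1 BR=1, R=4, W=3
[1] MUL needs rd=2 wr=1: ok; after: ALU=2 MUL=0 MEM=1 BR=1, R=2, W=2
[2] ALU needs rd=1 wr=1: WAW; after: ALU=2 MUL=0 MEM=1 BR=1, R=2, W=2
[3] MUL needs rd=2 wr=1: FU; after: ALU=2 MUL=0 MEM=1 BR=1, R=2, W=2
[4] ALU needs rd=2 wr=1: WAW; after: ALU=2 MUL=0 MEM=1 BR=1, R=2, W=2
[5] ALU needs rd=1 wr=1: WAW; after: ALU=2 MUL=0 MEM=1 BR=1, R=2, W=2

issued = [0, 1]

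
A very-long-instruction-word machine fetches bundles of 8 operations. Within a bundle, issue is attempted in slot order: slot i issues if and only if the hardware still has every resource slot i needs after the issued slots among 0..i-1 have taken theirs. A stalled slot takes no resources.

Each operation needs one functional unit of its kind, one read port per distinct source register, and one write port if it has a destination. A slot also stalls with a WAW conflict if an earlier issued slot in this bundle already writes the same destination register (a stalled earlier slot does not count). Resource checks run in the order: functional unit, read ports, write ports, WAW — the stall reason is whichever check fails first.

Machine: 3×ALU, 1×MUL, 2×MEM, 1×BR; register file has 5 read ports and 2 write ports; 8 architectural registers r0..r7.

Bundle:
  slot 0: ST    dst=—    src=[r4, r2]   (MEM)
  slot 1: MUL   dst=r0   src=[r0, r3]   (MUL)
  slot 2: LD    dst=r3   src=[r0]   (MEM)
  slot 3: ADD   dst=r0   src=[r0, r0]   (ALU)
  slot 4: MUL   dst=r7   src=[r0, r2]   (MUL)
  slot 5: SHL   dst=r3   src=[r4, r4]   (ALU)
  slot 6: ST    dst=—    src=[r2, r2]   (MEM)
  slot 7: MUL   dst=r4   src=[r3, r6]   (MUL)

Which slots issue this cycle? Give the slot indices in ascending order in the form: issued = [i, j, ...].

(0) want 1×MEM +2rd +0wr — yes → AL3|MU1|ME1|BR1|rd3|wr2
(1) want 1×MUL +2rd +1wr — yes → AL3|MU0|ME1|BR1|rd1|wr1
(2) want 1×MEM +1rd +1wr — yes → AL3|MU0|ME0|BR1|rd0|wr0
(3) want 1×ALU +1rd +1wr — RD_PORT → AL3|MU0|ME0|BR1|rd0|wr0
(4) want 1×MUL +2rd +1wr — FU → AL3|MU0|ME0|BR1|rd0|wr0
(5) want 1×ALU +1rd +1wr — RD_PORT → AL3|MU0|ME0|BR1|rd0|wr0
(6) want 1×MEM +1rd +0wr — FU → AL3|MU0|ME0|BR1|rd0|wr0
(7) want 1×MUL +2rd +1wr — FU → AL3|MU0|ME0|BR1|rd0|wr0

issued = [0, 1, 2]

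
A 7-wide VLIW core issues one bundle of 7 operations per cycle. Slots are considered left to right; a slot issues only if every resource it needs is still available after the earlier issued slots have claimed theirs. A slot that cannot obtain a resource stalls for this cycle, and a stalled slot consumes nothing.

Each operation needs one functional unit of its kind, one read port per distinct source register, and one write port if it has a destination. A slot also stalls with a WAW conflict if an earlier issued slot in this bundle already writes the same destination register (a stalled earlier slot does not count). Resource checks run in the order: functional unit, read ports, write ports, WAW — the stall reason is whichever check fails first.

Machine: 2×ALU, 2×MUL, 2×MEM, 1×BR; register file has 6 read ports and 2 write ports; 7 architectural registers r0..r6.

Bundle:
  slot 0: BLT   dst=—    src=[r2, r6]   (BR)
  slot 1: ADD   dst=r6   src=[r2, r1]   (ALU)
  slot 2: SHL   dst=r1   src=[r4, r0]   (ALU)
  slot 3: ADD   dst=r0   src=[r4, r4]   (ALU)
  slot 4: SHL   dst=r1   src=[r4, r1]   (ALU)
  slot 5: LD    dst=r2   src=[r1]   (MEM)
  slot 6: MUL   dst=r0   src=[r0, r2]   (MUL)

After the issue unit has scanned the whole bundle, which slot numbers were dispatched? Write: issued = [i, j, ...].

issued = [0, 1, 2]

[0] BR needs rd=2 wr=0: ok; after: ALU=2 MUL=2 MEM=2 BR=0, R=4, W=2
[1] ALU needs rd=2 wr=1: ok; after: ALU=1 MUL=2 MEM=2 BR=0, R=2, W=1
[2] ALU needs rd=2 wr=1: ok; after: ALU=0 MUL=2 MEM=2 BR=0, R=0, W=0
[3] ALU needs rd=1 wr=1: FU; after: ALU=0 MUL=2 MEM=2 BR=0, R=0, W=0
[4] ALU needs rd=2 wr=1: FU; after: ALU=0 MUL=2 MEM=2 BR=0, R=0, W=0
[5] MEM needs rd=1 wr=1: RD_PORT; after: ALU=0 MUL=2 MEM=2 BR=0, R=0, W=0
[6] MUL needs rd=2 wr=1: RD_PORT; after: ALU=0 MUL=2 MEM=2 BR=0, R=0, W=0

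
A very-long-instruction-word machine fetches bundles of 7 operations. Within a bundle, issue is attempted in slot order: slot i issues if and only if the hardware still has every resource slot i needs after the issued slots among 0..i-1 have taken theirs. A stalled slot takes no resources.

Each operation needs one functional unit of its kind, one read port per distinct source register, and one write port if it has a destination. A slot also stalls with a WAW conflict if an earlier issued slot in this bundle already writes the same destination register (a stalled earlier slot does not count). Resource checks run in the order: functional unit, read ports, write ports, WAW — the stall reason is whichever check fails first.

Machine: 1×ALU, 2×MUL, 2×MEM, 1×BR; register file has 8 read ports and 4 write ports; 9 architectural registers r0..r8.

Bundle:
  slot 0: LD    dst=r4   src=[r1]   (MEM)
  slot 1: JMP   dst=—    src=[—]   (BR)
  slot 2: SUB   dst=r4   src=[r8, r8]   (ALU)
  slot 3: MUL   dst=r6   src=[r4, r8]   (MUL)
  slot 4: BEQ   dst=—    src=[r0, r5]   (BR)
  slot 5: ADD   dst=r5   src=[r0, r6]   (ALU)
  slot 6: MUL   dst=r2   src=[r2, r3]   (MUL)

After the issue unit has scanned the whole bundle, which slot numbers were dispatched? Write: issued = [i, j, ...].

issued = [0, 1, 3, 5, 6]

slot 0 (MEM): ISSUE — free A1,Mu2,Ld1,B1 rp7 wp3
slot 1 (BR): ISSUE — free A1,Mu2,Ld1,B0 rp7 wp3
slot 2 (ALU): stall WAW — free A1,Mu2,Ld1,B0 rp7 wp3
slot 3 (MUL): ISSUE — free A1,Mu1,Ld1,B0 rp5 wp2
slot 4 (BR): stall FU — free A1,Mu1,Ld1,B0 rp5 wp2
slot 5 (ALU): ISSUE — free A0,Mu1,Ld1,B0 rp3 wp1
slot 6 (MUL): ISSUE — free A0,Mu0,Ld1,B0 rp1 wp0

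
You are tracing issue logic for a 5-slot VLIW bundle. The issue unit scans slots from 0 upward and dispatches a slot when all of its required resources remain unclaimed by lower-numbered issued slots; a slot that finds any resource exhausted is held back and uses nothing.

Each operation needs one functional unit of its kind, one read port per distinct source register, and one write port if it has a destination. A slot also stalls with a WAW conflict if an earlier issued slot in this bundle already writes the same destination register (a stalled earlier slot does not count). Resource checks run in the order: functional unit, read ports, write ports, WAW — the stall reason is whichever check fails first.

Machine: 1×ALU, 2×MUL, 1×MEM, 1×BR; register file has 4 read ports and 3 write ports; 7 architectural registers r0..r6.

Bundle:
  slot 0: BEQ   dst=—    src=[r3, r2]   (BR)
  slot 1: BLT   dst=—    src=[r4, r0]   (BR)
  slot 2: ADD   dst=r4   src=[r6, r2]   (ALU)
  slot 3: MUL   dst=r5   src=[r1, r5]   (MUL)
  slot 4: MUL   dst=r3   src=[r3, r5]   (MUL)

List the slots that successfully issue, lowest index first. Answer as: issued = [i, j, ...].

#0 BR src=r3,r2 dispatched  <A:1 Mu:2 Ld:1 B:0 rd:2 wr:3>
#1 BR src=r4,r0 held:FU  <A:1 Mu:2 Ld:1 B:0 rd:2 wr:3>
#2 ALU src=r6,r2 dispatched  <A:0 Mu:2 Ld:1 B:0 rd:0 wr:2>
#3 MUL src=r1,r5 held:RD_PORT  <A:0 Mu:2 Ld:1 B:0 rd:0 wr:2>
#4 MUL src=r3,r5 held:RD_PORT  <A:0 Mu:2 Ld:1 B:0 rd:0 wr:2>

issued = [0, 2]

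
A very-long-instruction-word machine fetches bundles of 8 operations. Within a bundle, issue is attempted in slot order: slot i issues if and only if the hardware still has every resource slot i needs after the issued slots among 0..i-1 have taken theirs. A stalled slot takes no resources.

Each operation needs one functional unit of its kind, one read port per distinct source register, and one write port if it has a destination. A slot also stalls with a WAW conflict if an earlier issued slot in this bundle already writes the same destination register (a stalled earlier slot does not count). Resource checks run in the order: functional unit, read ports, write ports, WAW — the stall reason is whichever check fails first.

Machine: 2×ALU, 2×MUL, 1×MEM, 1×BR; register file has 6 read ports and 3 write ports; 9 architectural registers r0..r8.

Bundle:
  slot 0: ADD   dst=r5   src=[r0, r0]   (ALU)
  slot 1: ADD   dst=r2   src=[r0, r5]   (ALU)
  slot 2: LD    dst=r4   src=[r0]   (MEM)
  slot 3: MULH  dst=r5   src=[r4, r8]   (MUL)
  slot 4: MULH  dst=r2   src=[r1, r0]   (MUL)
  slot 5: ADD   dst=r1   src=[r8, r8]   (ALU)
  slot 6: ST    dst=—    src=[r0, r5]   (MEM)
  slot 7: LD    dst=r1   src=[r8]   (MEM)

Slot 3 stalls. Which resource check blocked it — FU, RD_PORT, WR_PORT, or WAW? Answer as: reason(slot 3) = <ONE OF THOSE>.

reason(slot 3) = WR_PORT

  0. ALU→r5 ⇒ go  {1A/2Mu/1Ld/1B | 5r 2w}
  1. ALU→r2 ⇒ go  {0A/2Mu/1Ld/1B | 3r 1w}
  2. MEM→r4 ⇒ go  {0A/2Mu/0Ld/1B | 2r 0w}
  3. MUL→r5 ⇒ no(WR_PORT)  {0A/2Mu/0Ld/1B | 2r 0w}
  4. MUL→r2 ⇒ no(WR_PORT)  {0A/2Mu/0Ld/1B | 2r 0w}
  5. ALU→r1 ⇒ no(FU)  {0A/2Mu/0Ld/1B | 2r 0w}
  6. MEM ⇒ no(FU)  {0A/2Mu/0Ld/1B | 2r 0w}
  7. MEM→r1 ⇒ no(FU)  {0A/2Mu/0Ld/1B | 2r 0w}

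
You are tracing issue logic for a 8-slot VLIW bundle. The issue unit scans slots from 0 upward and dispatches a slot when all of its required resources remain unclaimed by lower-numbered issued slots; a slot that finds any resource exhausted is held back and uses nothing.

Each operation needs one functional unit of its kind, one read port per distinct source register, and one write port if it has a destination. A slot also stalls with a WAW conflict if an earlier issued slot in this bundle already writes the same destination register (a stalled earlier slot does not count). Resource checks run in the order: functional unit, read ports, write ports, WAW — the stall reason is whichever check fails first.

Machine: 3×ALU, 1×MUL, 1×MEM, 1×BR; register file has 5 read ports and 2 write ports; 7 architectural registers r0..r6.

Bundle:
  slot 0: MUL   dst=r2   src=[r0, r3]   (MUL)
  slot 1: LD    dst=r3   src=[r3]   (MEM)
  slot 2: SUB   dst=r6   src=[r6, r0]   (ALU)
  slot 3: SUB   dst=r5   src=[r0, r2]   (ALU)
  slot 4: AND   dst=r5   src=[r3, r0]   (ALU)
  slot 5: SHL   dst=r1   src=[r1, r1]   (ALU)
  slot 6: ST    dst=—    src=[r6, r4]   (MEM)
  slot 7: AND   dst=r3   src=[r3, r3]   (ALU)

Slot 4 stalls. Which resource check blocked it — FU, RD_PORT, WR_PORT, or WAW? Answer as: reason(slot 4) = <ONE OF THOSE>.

slot 0 (MUL): ISSUE — free A3,Mu0,Ld1,B1 rp3 wp1
slot 1 (MEM): ISSUE — free A3,Mu0,Ld0,B1 rp2 wp0
slot 2 (ALU): stall WR_PORT — free A3,Mu0,Ld0,B1 rp2 wp0
slot 3 (ALU): stall WR_PORT — free A3,Mu0,Ld0,B1 rp2 wp0
slot 4 (ALU): stall WR_PORT — free A3,Mu0,Ld0,B1 rp2 wp0
slot 5 (ALU): stall WR_PORT — free A3,Mu0,Ld0,B1 rp2 wp0
slot 6 (MEM): stall FU — free A3,Mu0,Ld0,B1 rp2 wp0
slot 7 (ALU): stall WR_PORT — free A3,Mu0,Ld0,B1 rp2 wp0

reason(slot 4) = WR_PORT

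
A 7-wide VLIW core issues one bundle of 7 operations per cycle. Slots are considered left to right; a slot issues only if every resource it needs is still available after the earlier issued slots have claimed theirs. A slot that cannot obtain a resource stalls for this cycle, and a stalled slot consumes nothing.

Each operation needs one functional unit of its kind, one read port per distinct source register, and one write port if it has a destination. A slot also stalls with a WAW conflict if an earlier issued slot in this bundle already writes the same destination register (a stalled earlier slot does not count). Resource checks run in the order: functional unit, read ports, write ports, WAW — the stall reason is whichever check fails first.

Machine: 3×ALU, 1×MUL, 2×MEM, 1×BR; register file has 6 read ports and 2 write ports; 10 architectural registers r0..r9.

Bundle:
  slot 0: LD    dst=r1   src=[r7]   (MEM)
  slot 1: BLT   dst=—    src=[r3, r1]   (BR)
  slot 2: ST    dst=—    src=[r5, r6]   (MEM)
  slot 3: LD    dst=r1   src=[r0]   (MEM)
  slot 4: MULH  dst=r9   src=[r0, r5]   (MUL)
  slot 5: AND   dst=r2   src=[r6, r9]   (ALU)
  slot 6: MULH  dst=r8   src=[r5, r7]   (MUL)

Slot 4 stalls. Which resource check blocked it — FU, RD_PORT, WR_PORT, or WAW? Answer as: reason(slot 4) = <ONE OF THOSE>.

reason(slot 4) = RD_PORT

  0. MEM→r1 ⇒ go  {3A/1Mu/1Ld/1B | 5r 1w}
  1. BR ⇒ go  {3A/1Mu/1Ld/0B | 3r 1w}
  2. MEM ⇒ go  {3A/1Mu/0Ld/0B | 1r 1w}
  3. MEM→r1 ⇒ no(FU)  {3A/1Mu/0Ld/0B | 1r 1w}
  4. MUL→r9 ⇒ no(RD_PORT)  {3A/1Mu/0Ld/0B | 1r 1w}
  5. ALU→r2 ⇒ no(RD_PORT)  {3A/1Mu/0Ld/0B | 1r 1w}
  6. MUL→r8 ⇒ no(RD_PORT)  {3A/1Mu/0Ld/0B | 1r 1w}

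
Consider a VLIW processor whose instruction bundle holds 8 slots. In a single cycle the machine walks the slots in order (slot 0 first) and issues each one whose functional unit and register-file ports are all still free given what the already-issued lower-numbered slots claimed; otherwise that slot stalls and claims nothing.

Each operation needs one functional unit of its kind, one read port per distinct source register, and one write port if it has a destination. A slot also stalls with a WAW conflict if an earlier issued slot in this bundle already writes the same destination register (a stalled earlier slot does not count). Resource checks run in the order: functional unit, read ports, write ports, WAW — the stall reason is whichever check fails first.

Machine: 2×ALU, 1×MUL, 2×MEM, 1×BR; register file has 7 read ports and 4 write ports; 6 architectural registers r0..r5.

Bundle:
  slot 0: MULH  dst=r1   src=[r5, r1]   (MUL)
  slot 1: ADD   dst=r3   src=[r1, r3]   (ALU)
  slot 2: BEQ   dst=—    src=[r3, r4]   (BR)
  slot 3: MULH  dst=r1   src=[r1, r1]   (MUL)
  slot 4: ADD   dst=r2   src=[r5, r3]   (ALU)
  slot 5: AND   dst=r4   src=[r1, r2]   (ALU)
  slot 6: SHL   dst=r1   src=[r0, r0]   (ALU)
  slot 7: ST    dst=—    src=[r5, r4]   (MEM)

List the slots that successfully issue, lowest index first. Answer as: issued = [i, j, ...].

issued = [0, 1, 2]

[0] MUL needs rd=2 wr=1: ok; after: ALU=2 MUL=0 MEM=2 BR=1, R=5, W=3
[1] ALU needs rd=2 wr=1: ok; after: ALU=1 MUL=0 MEM=2 BR=1, R=3, W=2
[2] BR needs rd=2 wr=0: ok; after: ALU=1 MUL=0 MEM=2 BR=0, R=1, W=2
[3] MUL needs rd=1 wr=1: FU; after: ALU=1 MUL=0 MEM=2 BR=0, R=1, W=2
[4] ALU needs rd=2 wr=1: RD_PORT; after: ALU=1 MUL=0 MEM=2 BR=0, R=1, W=2
[5] ALU needs rd=2 wr=1: RD_PORT; after: ALU=1 MUL=0 MEM=2 BR=0, R=1, W=2
[6] ALU needs rd=1 wr=1: WAW; after: ALU=1 MUL=0 MEM=2 BR=0, R=1, W=2
[7] MEM needs rd=2 wr=0: RD_PORT; after: ALU=1 MUL=0 MEM=2 BR=0, R=1, W=2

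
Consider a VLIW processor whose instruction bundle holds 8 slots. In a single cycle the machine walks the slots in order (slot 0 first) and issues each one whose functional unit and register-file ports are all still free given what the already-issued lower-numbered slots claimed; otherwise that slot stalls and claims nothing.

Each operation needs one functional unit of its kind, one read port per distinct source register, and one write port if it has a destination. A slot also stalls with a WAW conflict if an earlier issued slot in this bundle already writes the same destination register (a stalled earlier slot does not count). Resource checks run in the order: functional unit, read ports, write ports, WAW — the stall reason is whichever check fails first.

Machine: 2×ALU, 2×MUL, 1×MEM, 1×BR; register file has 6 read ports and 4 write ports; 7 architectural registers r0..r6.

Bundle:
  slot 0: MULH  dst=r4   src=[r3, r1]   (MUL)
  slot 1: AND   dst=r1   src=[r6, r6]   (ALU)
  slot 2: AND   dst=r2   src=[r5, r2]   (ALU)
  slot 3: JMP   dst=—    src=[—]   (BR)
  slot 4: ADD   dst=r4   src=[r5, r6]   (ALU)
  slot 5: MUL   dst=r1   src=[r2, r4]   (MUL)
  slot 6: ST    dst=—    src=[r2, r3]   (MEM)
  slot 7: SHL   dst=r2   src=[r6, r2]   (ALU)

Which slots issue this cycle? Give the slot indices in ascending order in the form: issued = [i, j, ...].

#0 MUL src=r3,r1 dispatched  <A:2 Mu:1 Ld:1 B:1 rd:4 wr:3>
#1 ALU src=r6,r6 dispatched  <A:1 Mu:1 Ld:1 B:1 rd:3 wr:2>
#2 ALU src=r5,r2 dispatched  <A:0 Mu:1 Ld:1 B:1 rd:1 wr:1>
#3 BR src=- dispatched  <A:0 Mu:1 Ld:1 B:0 rd:1 wr:1>
#4 ALU src=r5,r6 held:FU  <A:0 Mu:1 Ld:1 B:0 rd:1 wr:1>
#5 MUL src=r2,r4 held:RD_PORT  <A:0 Mu:1 Ld:1 B:0 rd:1 wr:1>
#6 MEM src=r2,r3 held:RD_PORT  <A:0 Mu:1 Ld:1 B:0 rd:1 wr:1>
#7 ALU src=r6,r2 held:FU  <A:0 Mu:1 Ld:1 B:0 rd:1 wr:1>

issued = [0, 1, 2, 3]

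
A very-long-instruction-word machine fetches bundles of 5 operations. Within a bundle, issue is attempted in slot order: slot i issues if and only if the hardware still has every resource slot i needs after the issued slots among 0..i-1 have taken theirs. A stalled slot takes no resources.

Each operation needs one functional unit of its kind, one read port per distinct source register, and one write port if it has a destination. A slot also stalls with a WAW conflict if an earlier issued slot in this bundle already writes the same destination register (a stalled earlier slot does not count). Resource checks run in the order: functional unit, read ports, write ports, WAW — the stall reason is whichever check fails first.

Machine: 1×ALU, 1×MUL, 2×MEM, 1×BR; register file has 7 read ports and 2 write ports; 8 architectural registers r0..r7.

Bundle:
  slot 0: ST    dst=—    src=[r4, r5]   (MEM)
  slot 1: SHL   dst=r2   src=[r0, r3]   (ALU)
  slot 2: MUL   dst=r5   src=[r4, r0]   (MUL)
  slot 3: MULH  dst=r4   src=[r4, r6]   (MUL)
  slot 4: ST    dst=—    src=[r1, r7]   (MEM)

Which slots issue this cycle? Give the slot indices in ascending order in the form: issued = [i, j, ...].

[0] MEM needs rd=2 wr=0: ok; after: ALU=1 MUL=1 MEM=1 BR=1, R=5, W=2
[1] ALU needs rd=2 wr=1: ok; after: ALU=0 MUL=1 MEM=1 BR=1, R=3, W=1
[2] MUL needs rd=2 wr=1: ok; after: ALU=0 MUL=0 MEM=1 BR=1, R=1, W=0
[3] MUL needs rd=2 wr=1: FU; after: ALU=0 MUL=0 MEM=1 BR=1, R=1, W=0
[4] MEM needs rd=2 wr=0: RD_PORT; after: ALU=0 MUL=0 MEM=1 BR=1, R=1, W=0

issued = [0, 1, 2]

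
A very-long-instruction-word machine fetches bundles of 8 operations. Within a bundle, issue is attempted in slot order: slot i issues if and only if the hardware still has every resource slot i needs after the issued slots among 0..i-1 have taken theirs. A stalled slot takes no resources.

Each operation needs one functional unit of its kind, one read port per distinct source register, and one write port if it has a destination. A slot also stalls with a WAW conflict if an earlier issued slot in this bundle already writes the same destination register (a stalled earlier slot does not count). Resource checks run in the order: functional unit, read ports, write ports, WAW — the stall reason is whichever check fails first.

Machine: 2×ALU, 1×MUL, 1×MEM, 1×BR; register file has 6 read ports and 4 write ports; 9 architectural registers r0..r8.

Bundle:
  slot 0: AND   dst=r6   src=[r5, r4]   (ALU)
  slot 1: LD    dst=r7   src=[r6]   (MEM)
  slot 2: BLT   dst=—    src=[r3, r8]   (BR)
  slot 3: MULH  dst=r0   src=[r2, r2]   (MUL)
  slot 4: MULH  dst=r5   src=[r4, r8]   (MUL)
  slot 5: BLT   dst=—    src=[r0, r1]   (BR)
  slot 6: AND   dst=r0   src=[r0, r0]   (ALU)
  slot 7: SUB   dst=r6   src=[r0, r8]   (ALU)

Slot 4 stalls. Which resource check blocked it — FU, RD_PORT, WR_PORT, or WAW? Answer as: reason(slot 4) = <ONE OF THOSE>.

#0 ALU src=r5,r4 dispatched  <A:1 Mu:1 Ld:1 B:1 rd:4 wr:3>
#1 MEM src=r6 dispatched  <A:1 Mu:1 Ld:0 B:1 rd:3 wr:2>
#2 BR src=r3,r8 dispatched  <A:1 Mu:1 Ld:0 B:0 rd:1 wr:2>
#3 MUL src=r2,r2 dispatched  <A:1 Mu:0 Ld:0 B:0 rd:0 wr:1>
#4 MUL src=r4,r8 held:FU  <A:1 Mu:0 Ld:0 B:0 rd:0 wr:1>
#5 BR src=r0,r1 held:FU  <A:1 Mu:0 Ld:0 B:0 rd:0 wr:1>
#6 ALU src=r0,r0 held:RD_PORT  <A:1 Mu:0 Ld:0 B:0 rd:0 wr:1>
#7 ALU src=r0,r8 held:RD_PORT  <A:1 Mu:0 Ld:0 B:0 rd:0 wr:1>

reason(slot 4) = FU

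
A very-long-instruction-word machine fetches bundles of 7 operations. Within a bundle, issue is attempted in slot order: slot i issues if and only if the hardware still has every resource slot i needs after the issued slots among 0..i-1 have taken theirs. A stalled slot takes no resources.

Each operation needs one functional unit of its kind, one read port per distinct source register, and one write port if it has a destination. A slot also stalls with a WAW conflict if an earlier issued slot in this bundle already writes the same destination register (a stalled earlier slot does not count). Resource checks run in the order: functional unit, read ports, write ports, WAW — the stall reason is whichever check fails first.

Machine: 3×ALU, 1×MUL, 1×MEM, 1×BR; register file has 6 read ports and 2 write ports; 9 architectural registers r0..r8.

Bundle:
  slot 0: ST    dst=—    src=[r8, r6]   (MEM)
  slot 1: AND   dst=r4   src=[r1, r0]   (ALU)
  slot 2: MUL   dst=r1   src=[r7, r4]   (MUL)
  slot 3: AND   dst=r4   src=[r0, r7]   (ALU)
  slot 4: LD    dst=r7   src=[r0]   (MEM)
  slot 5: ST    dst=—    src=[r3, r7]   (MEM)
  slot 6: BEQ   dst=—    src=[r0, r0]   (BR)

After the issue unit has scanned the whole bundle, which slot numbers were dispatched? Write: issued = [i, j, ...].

issued = [0, 1, 2]

  0. MEM ⇒ go  {3A/1Mu/0Ld/1B | 4r 2w}
  1. ALU→r4 ⇒ go  {2A/1Mu/0Ld/1B | 2r 1w}
  2. MUL→r1 ⇒ go  {2A/0Mu/0Ld/1B | 0r 0w}
  3. ALU→r4 ⇒ no(RD_PORT)  {2A/0Mu/0Ld/1B | 0r 0w}
  4. MEM→r7 ⇒ no(FU)  {2A/0Mu/0Ld/1B | 0r 0w}
  5. MEM ⇒ no(FU)  {2A/0Mu/0Ld/1B | 0r 0w}
  6. BR ⇒ no(RD_PORT)  {2A/0Mu/0Ld/1B | 0r 0w}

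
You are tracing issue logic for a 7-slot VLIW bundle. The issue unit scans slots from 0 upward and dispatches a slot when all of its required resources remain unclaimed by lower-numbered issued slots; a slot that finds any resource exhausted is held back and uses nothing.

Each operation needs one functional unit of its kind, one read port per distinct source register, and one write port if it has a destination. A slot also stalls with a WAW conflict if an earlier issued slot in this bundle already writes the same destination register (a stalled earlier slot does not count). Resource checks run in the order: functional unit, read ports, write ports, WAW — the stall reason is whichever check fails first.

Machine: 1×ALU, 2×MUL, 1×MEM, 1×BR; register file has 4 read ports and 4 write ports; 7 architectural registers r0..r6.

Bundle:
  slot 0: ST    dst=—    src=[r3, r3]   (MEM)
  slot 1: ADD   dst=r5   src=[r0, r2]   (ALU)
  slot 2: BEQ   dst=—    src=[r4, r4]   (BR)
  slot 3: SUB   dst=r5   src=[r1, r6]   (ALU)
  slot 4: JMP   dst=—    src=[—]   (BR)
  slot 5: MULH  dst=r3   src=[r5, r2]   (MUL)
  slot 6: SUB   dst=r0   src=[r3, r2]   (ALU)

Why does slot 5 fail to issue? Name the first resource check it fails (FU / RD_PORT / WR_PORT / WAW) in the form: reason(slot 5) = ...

reason(slot 5) = RD_PORT

#0 MEM src=r3,r3 dispatched  <A:1 Mu:2 Ld:0 B:1 rd:3 wr:4>
#1 ALU src=r0,r2 dispatched  <A:0 Mu:2 Ld:0 B:1 rd:1 wr:3>
#2 BR src=r4,r4 dispatched  <A:0 Mu:2 Ld:0 B:0 rd:0 wr:3>
#3 ALU src=r1,r6 held:FU  <A:0 Mu:2 Ld:0 B:0 rd:0 wr:3>
#4 BR src=- held:FU  <A:0 Mu:2 Ld:0 B:0 rd:0 wr:3>
#5 MUL src=r5,r2 held:RD_PORT  <A:0 Mu:2 Ld:0 B:0 rd:0 wr:3>
#6 ALU src=r3,r2 held:FU  <A:0 Mu:2 Ld:0 B:0 rd:0 wr:3>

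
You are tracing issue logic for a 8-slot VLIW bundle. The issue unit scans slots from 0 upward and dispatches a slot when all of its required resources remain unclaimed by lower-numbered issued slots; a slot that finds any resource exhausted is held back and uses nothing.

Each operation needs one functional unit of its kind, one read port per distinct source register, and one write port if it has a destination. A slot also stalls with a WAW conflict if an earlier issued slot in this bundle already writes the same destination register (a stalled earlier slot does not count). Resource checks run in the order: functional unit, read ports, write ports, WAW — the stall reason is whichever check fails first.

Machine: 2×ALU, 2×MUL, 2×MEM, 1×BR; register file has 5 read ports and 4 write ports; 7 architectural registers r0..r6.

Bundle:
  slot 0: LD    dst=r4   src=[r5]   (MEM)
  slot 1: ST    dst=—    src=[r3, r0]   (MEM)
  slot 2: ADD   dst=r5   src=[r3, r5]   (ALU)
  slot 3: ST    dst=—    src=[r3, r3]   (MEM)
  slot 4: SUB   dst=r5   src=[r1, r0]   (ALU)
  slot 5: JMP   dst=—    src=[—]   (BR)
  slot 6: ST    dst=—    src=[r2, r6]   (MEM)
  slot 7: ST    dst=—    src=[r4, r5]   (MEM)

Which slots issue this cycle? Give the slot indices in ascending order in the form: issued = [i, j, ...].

(0) want 1×MEM +1rd +1wr — yes → AL2|MU2|ME1|BR1|rd4|wr3
(1) want 1×MEM +2rd +0wr — yes → AL2|MU2|ME0|BR1|rd2|wr3
(2) want 1×ALU +2rd +1wr — yes → AL1|MU2|ME0|BR1|rd0|wr2
(3) want 1×MEM +1rd +0wr — FU → AL1|MU2|ME0|BR1|rd0|wr2
(4) want 1×ALU +2rd +1wr — RD_PORT → AL1|MU2|ME0|BR1|rd0|wr2
(5) want 1×BR +0rd +0wr — yes → AL1|MU2|ME0|BR0|rd0|wr2
(6) want 1×MEM +2rd +0wr — FU → AL1|MU2|ME0|BR0|rd0|wr2
(7) want 1×MEM +2rd +0wr — FU → AL1|MU2|ME0|BR0|rd0|wr2

issued = [0, 1, 2, 5]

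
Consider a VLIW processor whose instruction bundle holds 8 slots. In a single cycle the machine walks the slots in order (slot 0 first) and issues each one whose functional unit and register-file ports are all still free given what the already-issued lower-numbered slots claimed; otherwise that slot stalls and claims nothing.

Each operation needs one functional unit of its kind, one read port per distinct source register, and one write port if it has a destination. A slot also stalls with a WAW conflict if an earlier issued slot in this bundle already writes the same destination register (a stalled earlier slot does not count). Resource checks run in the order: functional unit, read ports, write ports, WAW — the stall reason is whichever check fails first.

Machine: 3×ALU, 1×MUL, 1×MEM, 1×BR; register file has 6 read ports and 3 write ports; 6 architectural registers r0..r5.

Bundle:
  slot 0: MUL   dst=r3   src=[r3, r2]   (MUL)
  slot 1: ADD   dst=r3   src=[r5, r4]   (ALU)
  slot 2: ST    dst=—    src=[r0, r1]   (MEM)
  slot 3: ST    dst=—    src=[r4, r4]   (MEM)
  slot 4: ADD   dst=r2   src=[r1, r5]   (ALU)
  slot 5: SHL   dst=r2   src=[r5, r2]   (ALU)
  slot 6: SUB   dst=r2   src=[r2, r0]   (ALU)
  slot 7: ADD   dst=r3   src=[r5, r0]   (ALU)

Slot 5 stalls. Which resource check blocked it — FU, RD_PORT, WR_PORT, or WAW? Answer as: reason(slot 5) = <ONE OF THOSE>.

[0] MUL needs rd=2 wr=1: ok; after: ALU=3 MUL=0 MEM=1 BR=1, R=4, W=2
[1] ALU needs rd=2 wr=1: WAW; after: ALU=3 MUL=0 MEM=1 BR=1, R=4, W=2
[2] MEM needs rd=2 wr=0: ok; after: ALU=3 MUL=0 MEM=0 BR=1, R=2, W=2
[3] MEM needs rd=1 wr=0: FU; after: ALU=3 MUL=0 MEM=0 BR=1, R=2, W=2
[4] ALU needs rd=2 wr=1: ok; after: ALU=2 MUL=0 MEM=0 BR=1, R=0, W=1
[5] ALU needs rd=2 wr=1: RD_PORT; after: ALU=2 MUL=0 MEM=0 BR=1, R=0, W=1
[6] ALU needs rd=2 wr=1: RD_PORT; after: ALU=2 MUL=0 MEM=0 BR=1, R=0, W=1
[7] ALU needs rd=2 wr=1: RD_PORT; after: ALU=2 MUL=0 MEM=0 BR=1, R=0, W=1

reason(slot 5) = RD_PORT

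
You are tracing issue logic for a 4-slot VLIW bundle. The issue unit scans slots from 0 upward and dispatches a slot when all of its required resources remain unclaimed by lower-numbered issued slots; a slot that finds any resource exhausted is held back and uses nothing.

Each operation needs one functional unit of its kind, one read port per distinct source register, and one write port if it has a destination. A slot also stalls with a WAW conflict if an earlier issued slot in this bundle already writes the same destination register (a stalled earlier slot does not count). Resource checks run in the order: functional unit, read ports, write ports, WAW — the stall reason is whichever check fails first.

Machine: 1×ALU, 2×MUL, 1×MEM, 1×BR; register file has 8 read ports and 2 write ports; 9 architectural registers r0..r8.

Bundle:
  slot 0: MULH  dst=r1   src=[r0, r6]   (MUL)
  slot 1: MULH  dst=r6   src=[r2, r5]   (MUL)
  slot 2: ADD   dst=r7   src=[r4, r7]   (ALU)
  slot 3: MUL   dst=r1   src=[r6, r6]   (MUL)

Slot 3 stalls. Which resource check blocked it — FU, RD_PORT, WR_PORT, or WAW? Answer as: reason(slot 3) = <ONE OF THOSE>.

reason(slot 3) = FU

slot 0 (MUL): ISSUE — free A1,Mu1,Ld1,B1 rp6 wp1
slot 1 (MUL): ISSUE — free A1,Mu0,Ld1,B1 rp4 wp0
slot 2 (ALU): stall WR_PORT — free A1,Mu0,Ld1,B1 rp4 wp0
slot 3 (MUL): stall FU — free A1,Mu0,Ld1,B1 rp4 wp0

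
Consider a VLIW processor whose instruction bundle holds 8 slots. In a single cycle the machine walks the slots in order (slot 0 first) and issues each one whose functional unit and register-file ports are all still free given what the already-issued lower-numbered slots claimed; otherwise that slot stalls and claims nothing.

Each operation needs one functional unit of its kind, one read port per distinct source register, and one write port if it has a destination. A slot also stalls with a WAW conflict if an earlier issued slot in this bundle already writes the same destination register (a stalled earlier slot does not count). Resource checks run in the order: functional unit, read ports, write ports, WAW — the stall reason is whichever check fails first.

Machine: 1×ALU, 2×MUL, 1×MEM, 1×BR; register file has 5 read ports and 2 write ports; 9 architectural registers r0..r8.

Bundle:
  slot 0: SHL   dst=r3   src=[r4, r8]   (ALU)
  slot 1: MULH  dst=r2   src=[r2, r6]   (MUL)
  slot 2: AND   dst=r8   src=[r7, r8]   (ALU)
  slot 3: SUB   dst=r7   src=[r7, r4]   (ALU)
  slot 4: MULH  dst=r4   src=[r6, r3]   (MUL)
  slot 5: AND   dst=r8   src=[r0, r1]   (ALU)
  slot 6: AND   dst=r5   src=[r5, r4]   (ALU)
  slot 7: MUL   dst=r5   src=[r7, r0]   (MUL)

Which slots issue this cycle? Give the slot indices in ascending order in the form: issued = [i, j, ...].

  0. ALU→r3 ⇒ go  {0A/2Mu/1Ld/1B | 3r 1w}
  1. MUL→r2 ⇒ go  {0A/1Mu/1Ld/1B | 1r 0w}
  2. ALU→r8 ⇒ no(FU)  {0A/1Mu/1Ld/1B | 1r 0w}
  3. ALU→r7 ⇒ no(FU)  {0A/1Mu/1Ld/1B | 1r 0w}
  4. MUL→r4 ⇒ no(RD_PORT)  {0A/1Mu/1Ld/1B | 1r 0w}
  5. ALU→r8 ⇒ no(FU)  {0A/1Mu/1Ld/1B | 1r 0w}
  6. ALU→r5 ⇒ no(FU)  {0A/1Mu/1Ld/1B | 1r 0w}
  7. MUL→r5 ⇒ no(RD_PORT)  {0A/1Mu/1Ld/1B | 1r 0w}

issued = [0, 1]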